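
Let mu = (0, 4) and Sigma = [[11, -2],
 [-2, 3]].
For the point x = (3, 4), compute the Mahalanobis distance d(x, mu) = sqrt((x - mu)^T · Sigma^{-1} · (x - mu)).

Step 1 — centre the observation: (x - mu) = (3, 0).

Step 2 — invert Sigma. det(Sigma) = 11·3 - (-2)² = 29.
  Sigma^{-1} = (1/det) · [[d, -b], [-b, a]] = [[0.1034, 0.069],
 [0.069, 0.3793]].

Step 3 — form the quadratic (x - mu)^T · Sigma^{-1} · (x - mu):
  Sigma^{-1} · (x - mu) = (0.3103, 0.2069).
  (x - mu)^T · [Sigma^{-1} · (x - mu)] = (3)·(0.3103) + (0)·(0.2069) = 0.931.

Step 4 — take square root: d = √(0.931) ≈ 0.9649.

d(x, mu) = √(0.931) ≈ 0.9649


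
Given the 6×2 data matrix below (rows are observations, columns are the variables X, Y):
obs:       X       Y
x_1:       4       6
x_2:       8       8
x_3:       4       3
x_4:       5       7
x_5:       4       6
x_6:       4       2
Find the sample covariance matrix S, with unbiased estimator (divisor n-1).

Step 1 — column means:
  mean(X) = (4 + 8 + 4 + 5 + 4 + 4) / 6 = 29/6 = 4.8333
  mean(Y) = (6 + 8 + 3 + 7 + 6 + 2) / 6 = 32/6 = 5.3333

Step 2 — sample covariance S[i,j] = (1/(n-1)) · Σ_k (x_{k,i} - mean_i) · (x_{k,j} - mean_j), with n-1 = 5.
  S[X,X] = ((-0.8333)·(-0.8333) + (3.1667)·(3.1667) + (-0.8333)·(-0.8333) + (0.1667)·(0.1667) + (-0.8333)·(-0.8333) + (-0.8333)·(-0.8333)) / 5 = 12.8333/5 = 2.5667
  S[X,Y] = ((-0.8333)·(0.6667) + (3.1667)·(2.6667) + (-0.8333)·(-2.3333) + (0.1667)·(1.6667) + (-0.8333)·(0.6667) + (-0.8333)·(-3.3333)) / 5 = 12.3333/5 = 2.4667
  S[Y,Y] = ((0.6667)·(0.6667) + (2.6667)·(2.6667) + (-2.3333)·(-2.3333) + (1.6667)·(1.6667) + (0.6667)·(0.6667) + (-3.3333)·(-3.3333)) / 5 = 27.3333/5 = 5.4667

S is symmetric (S[j,i] = S[i,j]). Assembling:

S = [[2.5667, 2.4667],
 [2.4667, 5.4667]]


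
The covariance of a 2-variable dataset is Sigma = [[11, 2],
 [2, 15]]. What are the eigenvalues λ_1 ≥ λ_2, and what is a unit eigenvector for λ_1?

Step 1 — characteristic polynomial of 2×2 Sigma:
  det(Sigma - λI) = λ² - trace · λ + det = 0.
  trace = 11 + 15 = 26, det = 11·15 - (2)² = 161.
Step 2 — discriminant:
  Δ = trace² - 4·det = 676 - 644 = 32.
Step 3 — eigenvalues:
  λ = (trace ± √Δ)/2 = (26 ± 5.6569)/2,
  λ_1 = 15.8284,  λ_2 = 10.1716.

Step 4 — unit eigenvector for λ_1: solve (Sigma - λ_1 I)v = 0. First row:
  (11 - 15.8284)·v_x + (2)·v_y = 0, i.e. (-4.8284)·v_x + (2)·v_y = 0,
  so v ∝ (b, λ_1 - a) = (2, 4.8284) = u.
  ||u|| = √((2)² + (4.8284)²) = √(27.3137) ≈ 5.2263,
  v_1 = u/||u|| ≈ (0.3827, 0.9239) (||v_1|| = 1).

λ_1 = 15.8284,  λ_2 = 10.1716;  v_1 ≈ (0.3827, 0.9239)


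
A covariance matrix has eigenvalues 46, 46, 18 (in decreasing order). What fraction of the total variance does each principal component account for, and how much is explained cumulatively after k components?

Step 1 — total variance = trace(Sigma) = Σ λ_i = 46 + 46 + 18 = 110.

Step 2 — fraction explained by component i = λ_i / Σ λ:
  PC1: 46/110 = 0.4182
  PC2: 46/110 = 0.4182
  PC3: 18/110 = 0.1636

Step 3 — cumulative fraction after k components = (λ_1 + ... + λ_k) / Σ λ:
  k = 1: 46/110 = 0.4182
  k = 2: (46 + 46)/110 = 92/110 = 0.8364
  k = 3: (46 + 46 + 18)/110 = 110/110 = 1

Summary (fraction, with percent):

explained: PC1 0.4182 (41.82%), PC2 0.4182 (41.82%), PC3 0.1636 (16.36%);  cumulative: 0.4182, 0.8364, 1


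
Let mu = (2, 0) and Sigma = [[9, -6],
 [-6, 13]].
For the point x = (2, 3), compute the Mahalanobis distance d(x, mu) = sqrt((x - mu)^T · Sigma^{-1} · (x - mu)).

Step 1 — centre the observation: (x - mu) = (0, 3).

Step 2 — invert Sigma. det(Sigma) = 9·13 - (-6)² = 81.
  Sigma^{-1} = (1/det) · [[d, -b], [-b, a]] = [[0.1605, 0.0741],
 [0.0741, 0.1111]].

Step 3 — form the quadratic (x - mu)^T · Sigma^{-1} · (x - mu):
  Sigma^{-1} · (x - mu) = (0.2222, 0.3333).
  (x - mu)^T · [Sigma^{-1} · (x - mu)] = (0)·(0.2222) + (3)·(0.3333) = 1.

Step 4 — take square root: d = √(1) ≈ 1.

d(x, mu) = √(1) ≈ 1


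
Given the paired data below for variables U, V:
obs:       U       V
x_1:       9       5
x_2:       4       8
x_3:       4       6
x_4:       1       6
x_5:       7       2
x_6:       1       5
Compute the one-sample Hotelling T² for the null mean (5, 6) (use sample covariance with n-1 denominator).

Step 1 — sample mean vector:
  mean(U) = (9 + 4 + 4 + 1 + 7 + 1) / 6 = 26/6 = 4.3333
  mean(V) = (5 + 8 + 6 + 6 + 2 + 5) / 6 = 32/6 = 5.3333
  x̄ = (4.3333, 5.3333),  deviation x̄ - mu_0 = (4.3333, 5.3333) - (5, 6) = (-0.6667, -0.6667).

Step 2 — sample covariance matrix, S[i,j] = (1/(n-1)) · Σ_k (x_{k,i} - mean_i) · (x_{k,j} - mean_j), divisor n-1 = 5:
  S[U,U] = ((4.6667)·(4.6667) + (-0.3333)·(-0.3333) + (-0.3333)·(-0.3333) + (-3.3333)·(-3.3333) + (2.6667)·(2.6667) + (-3.3333)·(-3.3333)) / 5 = 51.3333/5 = 10.2667
  S[U,V] = ((4.6667)·(-0.3333) + (-0.3333)·(2.6667) + (-0.3333)·(0.6667) + (-3.3333)·(0.6667) + (2.6667)·(-3.3333) + (-3.3333)·(-0.3333)) / 5 = -12.6667/5 = -2.5333
  S[V,V] = ((-0.3333)·(-0.3333) + (2.6667)·(2.6667) + (0.6667)·(0.6667) + (0.6667)·(0.6667) + (-3.3333)·(-3.3333) + (-0.3333)·(-0.3333)) / 5 = 19.3333/5 = 3.8667
  S = [[10.2667, -2.5333],
 [-2.5333, 3.8667]].

Step 3 — invert S. det(S) = 10.2667·3.8667 - (-2.5333)² = 33.28.
  S^{-1} = (1/det) · [[d, -b], [-b, a]] = [[0.1162, 0.0761],
 [0.0761, 0.3085]].

Step 4 — quadratic form (x̄ - mu_0)^T · S^{-1} · (x̄ - mu_0):
  S^{-1} · (x̄ - mu_0) = (-0.1282, -0.2564),
  (x̄ - mu_0)^T · [...] = (-0.6667)·(-0.1282) + (-0.6667)·(-0.2564) = 0.2564.

Step 5 — scale by n: T² = 6 · 0.2564 = 1.5385.

T² ≈ 1.5385


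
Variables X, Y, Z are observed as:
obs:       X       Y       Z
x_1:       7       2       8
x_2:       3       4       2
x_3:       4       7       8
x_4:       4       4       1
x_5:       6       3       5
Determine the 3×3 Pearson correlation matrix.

Step 1 — column means:
  mean(X) = (7 + 3 + 4 + 4 + 6) / 5 = 24/5 = 4.8
  mean(Y) = (2 + 4 + 7 + 4 + 3) / 5 = 20/5 = 4
  mean(Z) = (8 + 2 + 8 + 1 + 5) / 5 = 24/5 = 4.8

Step 2 — sample variances and covariances s[i,j] = (1/(n-1)) · Σ_k (x_{k,i} - mean_i) · (x_{k,j} - mean_j), with n-1 = 4:
  s[X,X] = ((2.2)·(2.2) + (-1.8)·(-1.8) + (-0.8)·(-0.8) + (-0.8)·(-0.8) + (1.2)·(1.2)) / 4 = 10.8/4 = 2.7
  s[X,Y] = ((2.2)·(-2) + (-1.8)·(0) + (-0.8)·(3) + (-0.8)·(0) + (1.2)·(-1)) / 4 = -8/4 = -2
  s[X,Z] = ((2.2)·(3.2) + (-1.8)·(-2.8) + (-0.8)·(3.2) + (-0.8)·(-3.8) + (1.2)·(0.2)) / 4 = 12.8/4 = 3.2
  s[Y,Y] = ((-2)·(-2) + (0)·(0) + (3)·(3) + (0)·(0) + (-1)·(-1)) / 4 = 14/4 = 3.5
  s[Y,Z] = ((-2)·(3.2) + (0)·(-2.8) + (3)·(3.2) + (0)·(-3.8) + (-1)·(0.2)) / 4 = 3/4 = 0.75
  s[Z,Z] = ((3.2)·(3.2) + (-2.8)·(-2.8) + (3.2)·(3.2) + (-3.8)·(-3.8) + (0.2)·(0.2)) / 4 = 42.8/4 = 10.7
  Sample standard deviations s_i = √(s[i,i]):
  s(X) = √(2.7) = 1.6432
  s(Y) = √(3.5) = 1.8708
  s(Z) = √(10.7) = 3.2711

Step 3 — r_{ij} = s_{ij} / (s_i · s_j):
  r[X,X] = 1 (diagonal).
  r[X,Y] = -2 / (1.6432 · 1.8708) = -2 / 3.0741 = -0.6506
  r[X,Z] = 3.2 / (1.6432 · 3.2711) = 3.2 / 5.3749 = 0.5954
  r[Y,Y] = 1 (diagonal).
  r[Y,Z] = 0.75 / (1.8708 · 3.2711) = 0.75 / 6.1196 = 0.1226
  r[Z,Z] = 1 (diagonal).

R is symmetric with unit diagonal. Assembling:

R = [[1, -0.6506, 0.5954],
 [-0.6506, 1, 0.1226],
 [0.5954, 0.1226, 1]]


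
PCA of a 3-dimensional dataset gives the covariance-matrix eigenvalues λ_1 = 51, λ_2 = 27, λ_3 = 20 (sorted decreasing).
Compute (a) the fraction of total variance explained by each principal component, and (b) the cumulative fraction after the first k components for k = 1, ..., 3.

Step 1 — total variance = trace(Sigma) = Σ λ_i = 51 + 27 + 20 = 98.

Step 2 — fraction explained by component i = λ_i / Σ λ:
  PC1: 51/98 = 0.5204
  PC2: 27/98 = 0.2755
  PC3: 20/98 = 0.2041

Step 3 — cumulative fraction after k components = (λ_1 + ... + λ_k) / Σ λ:
  k = 1: 51/98 = 0.5204
  k = 2: (51 + 27)/98 = 78/98 = 0.7959
  k = 3: (51 + 27 + 20)/98 = 98/98 = 1

Summary (fraction, with percent):

explained: PC1 0.5204 (52.04%), PC2 0.2755 (27.55%), PC3 0.2041 (20.41%);  cumulative: 0.5204, 0.7959, 1


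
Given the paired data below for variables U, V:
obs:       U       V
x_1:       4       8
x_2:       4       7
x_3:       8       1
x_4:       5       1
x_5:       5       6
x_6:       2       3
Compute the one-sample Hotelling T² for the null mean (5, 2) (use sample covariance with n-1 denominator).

Step 1 — sample mean vector:
  mean(U) = (4 + 4 + 8 + 5 + 5 + 2) / 6 = 28/6 = 4.6667
  mean(V) = (8 + 7 + 1 + 1 + 6 + 3) / 6 = 26/6 = 4.3333
  x̄ = (4.6667, 4.3333),  deviation x̄ - mu_0 = (4.6667, 4.3333) - (5, 2) = (-0.3333, 2.3333).

Step 2 — sample covariance matrix, S[i,j] = (1/(n-1)) · Σ_k (x_{k,i} - mean_i) · (x_{k,j} - mean_j), divisor n-1 = 5:
  S[U,U] = ((-0.6667)·(-0.6667) + (-0.6667)·(-0.6667) + (3.3333)·(3.3333) + (0.3333)·(0.3333) + (0.3333)·(0.3333) + (-2.6667)·(-2.6667)) / 5 = 19.3333/5 = 3.8667
  S[U,V] = ((-0.6667)·(3.6667) + (-0.6667)·(2.6667) + (3.3333)·(-3.3333) + (0.3333)·(-3.3333) + (0.3333)·(1.6667) + (-2.6667)·(-1.3333)) / 5 = -12.3333/5 = -2.4667
  S[V,V] = ((3.6667)·(3.6667) + (2.6667)·(2.6667) + (-3.3333)·(-3.3333) + (-3.3333)·(-3.3333) + (1.6667)·(1.6667) + (-1.3333)·(-1.3333)) / 5 = 47.3333/5 = 9.4667
  S = [[3.8667, -2.4667],
 [-2.4667, 9.4667]].

Step 3 — invert S. det(S) = 3.8667·9.4667 - (-2.4667)² = 30.52.
  S^{-1} = (1/det) · [[d, -b], [-b, a]] = [[0.3102, 0.0808],
 [0.0808, 0.1267]].

Step 4 — quadratic form (x̄ - mu_0)^T · S^{-1} · (x̄ - mu_0):
  S^{-1} · (x̄ - mu_0) = (0.0852, 0.2687),
  (x̄ - mu_0)^T · [...] = (-0.3333)·(0.0852) + (2.3333)·(0.2687) = 0.5985.

Step 5 — scale by n: T² = 6 · 0.5985 = 3.5911.

T² ≈ 3.5911


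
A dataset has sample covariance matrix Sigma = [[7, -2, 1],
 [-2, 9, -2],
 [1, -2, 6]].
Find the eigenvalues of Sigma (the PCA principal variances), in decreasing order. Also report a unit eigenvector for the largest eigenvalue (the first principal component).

Step 1 — characteristic polynomial p(λ) = det(λI - Sigma) = λ³ - tr·λ² + c_1·λ - det, where tr = trace, c_1 = sum of the principal 2×2 minors, det = det(Sigma):
  tr = 7 + 9 + 6 = 22,
  c_1 = (7·9 - (-2)²) + (7·6 - (1)²) + (9·6 - (-2)²) = 59 + 41 + 50 = 150,
  det = 7·(9·6 - (-2)²) - (-2)·((-2)·6 - (-2)·(1)) + (1)·((-2)·(-2) - 9·(1)) = 7·(50) - (-2)·(-10) + (1)·(-5) = 325.
  So p(λ) = λ³ - 22λ² + 150λ - 325.
Step 2 — look for an integer root (rational root theorem: any rational root is an integer divisor of 325). Testing λ = 5:
  p(5) = 125 - 550 + 750 - 325 = 0  ✓
  Dividing out (λ - 5): p(λ) = (λ - 5)(λ² - 17λ + 65).
Step 3 — remaining eigenvalues from the quadratic λ² - 17λ + 65 = 0:
  Δ = 17² - 4·65 = 289 - 260 = 29,  λ = (17 ± √29)/2 = (17 ± 5.3852)/2 ≈ 11.1926 or 5.8074.
  Sorted: λ_1 = 11.1926,  λ_2 = 5.8074,  λ_3 = 5  (check: sum = 22 = tr ✓).

Step 4 — unit eigenvector for λ_1 ≈ 11.1926: v spans the null space of (Sigma - λ_1 I), whose rows are
  r_1 = (-4.1926, -2, 1),  r_2 = (-2, -2.1926, -2),  r_3 = (1, -2, -5.1926).
  v is orthogonal to every row, so take v ∝ r_1 × r_2 = ((-2)·(-2) - (1)·(-2.1926), (1)·(-2) - (-4.1926)·(-2), (-4.1926)·(-2.1926) - (-2)·(-2)) ≈ (6.1926, -10.3852, 5.1926).
  Let u = (6.1926, -10.3852, 5.1926).
  ||u|| = √((6.1926)² + (-10.3852)² + (5.1926)²) = √(173.1626) ≈ 13.1591,  v_1 = u/||u|| ≈ (0.4706, -0.7892, 0.3946) (||v_1|| = 1).

λ_1 = 11.1926,  λ_2 = 5.8074,  λ_3 = 5;  v_1 ≈ (0.4706, -0.7892, 0.3946)


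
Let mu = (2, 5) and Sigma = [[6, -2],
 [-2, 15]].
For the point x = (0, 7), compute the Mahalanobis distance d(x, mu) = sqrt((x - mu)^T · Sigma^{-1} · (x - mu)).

Step 1 — centre the observation: (x - mu) = (-2, 2).

Step 2 — invert Sigma. det(Sigma) = 6·15 - (-2)² = 86.
  Sigma^{-1} = (1/det) · [[d, -b], [-b, a]] = [[0.1744, 0.0233],
 [0.0233, 0.0698]].

Step 3 — form the quadratic (x - mu)^T · Sigma^{-1} · (x - mu):
  Sigma^{-1} · (x - mu) = (-0.3023, 0.093).
  (x - mu)^T · [Sigma^{-1} · (x - mu)] = (-2)·(-0.3023) + (2)·(0.093) = 0.7907.

Step 4 — take square root: d = √(0.7907) ≈ 0.8892.

d(x, mu) = √(0.7907) ≈ 0.8892


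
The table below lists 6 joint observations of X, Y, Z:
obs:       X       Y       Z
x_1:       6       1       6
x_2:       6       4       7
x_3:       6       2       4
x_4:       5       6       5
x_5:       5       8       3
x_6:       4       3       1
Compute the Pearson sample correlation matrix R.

Step 1 — column means:
  mean(X) = (6 + 6 + 6 + 5 + 5 + 4) / 6 = 32/6 = 5.3333
  mean(Y) = (1 + 4 + 2 + 6 + 8 + 3) / 6 = 24/6 = 4
  mean(Z) = (6 + 7 + 4 + 5 + 3 + 1) / 6 = 26/6 = 4.3333

Step 2 — sample variances and covariances s[i,j] = (1/(n-1)) · Σ_k (x_{k,i} - mean_i) · (x_{k,j} - mean_j), with n-1 = 5:
  s[X,X] = ((0.6667)·(0.6667) + (0.6667)·(0.6667) + (0.6667)·(0.6667) + (-0.3333)·(-0.3333) + (-0.3333)·(-0.3333) + (-1.3333)·(-1.3333)) / 5 = 3.3333/5 = 0.6667
  s[X,Y] = ((0.6667)·(-3) + (0.6667)·(0) + (0.6667)·(-2) + (-0.3333)·(2) + (-0.3333)·(4) + (-1.3333)·(-1)) / 5 = -4/5 = -0.8
  s[X,Z] = ((0.6667)·(1.6667) + (0.6667)·(2.6667) + (0.6667)·(-0.3333) + (-0.3333)·(0.6667) + (-0.3333)·(-1.3333) + (-1.3333)·(-3.3333)) / 5 = 7.3333/5 = 1.4667
  s[Y,Y] = ((-3)·(-3) + (0)·(0) + (-2)·(-2) + (2)·(2) + (4)·(4) + (-1)·(-1)) / 5 = 34/5 = 6.8
  s[Y,Z] = ((-3)·(1.6667) + (0)·(2.6667) + (-2)·(-0.3333) + (2)·(0.6667) + (4)·(-1.3333) + (-1)·(-3.3333)) / 5 = -5/5 = -1
  s[Z,Z] = ((1.6667)·(1.6667) + (2.6667)·(2.6667) + (-0.3333)·(-0.3333) + (0.6667)·(0.6667) + (-1.3333)·(-1.3333) + (-3.3333)·(-3.3333)) / 5 = 23.3333/5 = 4.6667
  Sample standard deviations s_i = √(s[i,i]):
  s(X) = √(0.6667) = 0.8165
  s(Y) = √(6.8) = 2.6077
  s(Z) = √(4.6667) = 2.1602

Step 3 — r_{ij} = s_{ij} / (s_i · s_j):
  r[X,X] = 1 (diagonal).
  r[X,Y] = -0.8 / (0.8165 · 2.6077) = -0.8 / 2.1292 = -0.3757
  r[X,Z] = 1.4667 / (0.8165 · 2.1602) = 1.4667 / 1.7638 = 0.8315
  r[Y,Y] = 1 (diagonal).
  r[Y,Z] = -1 / (2.6077 · 2.1602) = -1 / 5.6332 = -0.1775
  r[Z,Z] = 1 (diagonal).

R is symmetric with unit diagonal. Assembling:

R = [[1, -0.3757, 0.8315],
 [-0.3757, 1, -0.1775],
 [0.8315, -0.1775, 1]]


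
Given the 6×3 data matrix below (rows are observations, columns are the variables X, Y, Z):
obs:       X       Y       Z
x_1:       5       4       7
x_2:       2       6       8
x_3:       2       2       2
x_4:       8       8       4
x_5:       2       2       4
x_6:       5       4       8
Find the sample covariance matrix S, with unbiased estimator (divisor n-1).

Step 1 — column means:
  mean(X) = (5 + 2 + 2 + 8 + 2 + 5) / 6 = 24/6 = 4
  mean(Y) = (4 + 6 + 2 + 8 + 2 + 4) / 6 = 26/6 = 4.3333
  mean(Z) = (7 + 8 + 2 + 4 + 4 + 8) / 6 = 33/6 = 5.5

Step 2 — sample covariance S[i,j] = (1/(n-1)) · Σ_k (x_{k,i} - mean_i) · (x_{k,j} - mean_j), with n-1 = 5.
  S[X,X] = ((1)·(1) + (-2)·(-2) + (-2)·(-2) + (4)·(4) + (-2)·(-2) + (1)·(1)) / 5 = 30/5 = 6
  S[X,Y] = ((1)·(-0.3333) + (-2)·(1.6667) + (-2)·(-2.3333) + (4)·(3.6667) + (-2)·(-2.3333) + (1)·(-0.3333)) / 5 = 20/5 = 4
  S[X,Z] = ((1)·(1.5) + (-2)·(2.5) + (-2)·(-3.5) + (4)·(-1.5) + (-2)·(-1.5) + (1)·(2.5)) / 5 = 3/5 = 0.6
  S[Y,Y] = ((-0.3333)·(-0.3333) + (1.6667)·(1.6667) + (-2.3333)·(-2.3333) + (3.6667)·(3.6667) + (-2.3333)·(-2.3333) + (-0.3333)·(-0.3333)) / 5 = 27.3333/5 = 5.4667
  S[Y,Z] = ((-0.3333)·(1.5) + (1.6667)·(2.5) + (-2.3333)·(-3.5) + (3.6667)·(-1.5) + (-2.3333)·(-1.5) + (-0.3333)·(2.5)) / 5 = 9/5 = 1.8
  S[Z,Z] = ((1.5)·(1.5) + (2.5)·(2.5) + (-3.5)·(-3.5) + (-1.5)·(-1.5) + (-1.5)·(-1.5) + (2.5)·(2.5)) / 5 = 31.5/5 = 6.3

S is symmetric (S[j,i] = S[i,j]). Assembling:

S = [[6, 4, 0.6],
 [4, 5.4667, 1.8],
 [0.6, 1.8, 6.3]]


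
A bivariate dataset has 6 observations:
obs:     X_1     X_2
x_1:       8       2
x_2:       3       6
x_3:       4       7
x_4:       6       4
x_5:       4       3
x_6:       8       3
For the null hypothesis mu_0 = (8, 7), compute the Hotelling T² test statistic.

Step 1 — sample mean vector:
  mean(X_1) = (8 + 3 + 4 + 6 + 4 + 8) / 6 = 33/6 = 5.5
  mean(X_2) = (2 + 6 + 7 + 4 + 3 + 3) / 6 = 25/6 = 4.1667
  x̄ = (5.5, 4.1667),  deviation x̄ - mu_0 = (5.5, 4.1667) - (8, 7) = (-2.5, -2.8333).

Step 2 — sample covariance matrix, S[i,j] = (1/(n-1)) · Σ_k (x_{k,i} - mean_i) · (x_{k,j} - mean_j), divisor n-1 = 5:
  S[X_1,X_1] = ((2.5)·(2.5) + (-2.5)·(-2.5) + (-1.5)·(-1.5) + (0.5)·(0.5) + (-1.5)·(-1.5) + (2.5)·(2.5)) / 5 = 23.5/5 = 4.7
  S[X_1,X_2] = ((2.5)·(-2.1667) + (-2.5)·(1.8333) + (-1.5)·(2.8333) + (0.5)·(-0.1667) + (-1.5)·(-1.1667) + (2.5)·(-1.1667)) / 5 = -15.5/5 = -3.1
  S[X_2,X_2] = ((-2.1667)·(-2.1667) + (1.8333)·(1.8333) + (2.8333)·(2.8333) + (-0.1667)·(-0.1667) + (-1.1667)·(-1.1667) + (-1.1667)·(-1.1667)) / 5 = 18.8333/5 = 3.7667
  S = [[4.7, -3.1],
 [-3.1, 3.7667]].

Step 3 — invert S. det(S) = 4.7·3.7667 - (-3.1)² = 8.0933.
  S^{-1} = (1/det) · [[d, -b], [-b, a]] = [[0.4654, 0.383],
 [0.383, 0.5807]].

Step 4 — quadratic form (x̄ - mu_0)^T · S^{-1} · (x̄ - mu_0):
  S^{-1} · (x̄ - mu_0) = (-2.2488, -2.603),
  (x̄ - mu_0)^T · [...] = (-2.5)·(-2.2488) + (-2.8333)·(-2.603) = 12.997.

Step 5 — scale by n: T² = 6 · 12.997 = 77.9819.

T² ≈ 77.9819


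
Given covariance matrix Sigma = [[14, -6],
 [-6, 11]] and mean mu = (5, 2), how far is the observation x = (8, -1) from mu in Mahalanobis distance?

Step 1 — centre the observation: (x - mu) = (3, -3).

Step 2 — invert Sigma. det(Sigma) = 14·11 - (-6)² = 118.
  Sigma^{-1} = (1/det) · [[d, -b], [-b, a]] = [[0.0932, 0.0508],
 [0.0508, 0.1186]].

Step 3 — form the quadratic (x - mu)^T · Sigma^{-1} · (x - mu):
  Sigma^{-1} · (x - mu) = (0.1271, -0.2034).
  (x - mu)^T · [Sigma^{-1} · (x - mu)] = (3)·(0.1271) + (-3)·(-0.2034) = 0.9915.

Step 4 — take square root: d = √(0.9915) ≈ 0.9958.

d(x, mu) = √(0.9915) ≈ 0.9958


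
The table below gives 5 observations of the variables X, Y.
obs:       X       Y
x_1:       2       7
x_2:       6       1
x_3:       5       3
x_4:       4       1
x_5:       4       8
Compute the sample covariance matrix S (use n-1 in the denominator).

Step 1 — column means:
  mean(X) = (2 + 6 + 5 + 4 + 4) / 5 = 21/5 = 4.2
  mean(Y) = (7 + 1 + 3 + 1 + 8) / 5 = 20/5 = 4

Step 2 — sample covariance S[i,j] = (1/(n-1)) · Σ_k (x_{k,i} - mean_i) · (x_{k,j} - mean_j), with n-1 = 4.
  S[X,X] = ((-2.2)·(-2.2) + (1.8)·(1.8) + (0.8)·(0.8) + (-0.2)·(-0.2) + (-0.2)·(-0.2)) / 4 = 8.8/4 = 2.2
  S[X,Y] = ((-2.2)·(3) + (1.8)·(-3) + (0.8)·(-1) + (-0.2)·(-3) + (-0.2)·(4)) / 4 = -13/4 = -3.25
  S[Y,Y] = ((3)·(3) + (-3)·(-3) + (-1)·(-1) + (-3)·(-3) + (4)·(4)) / 4 = 44/4 = 11

S is symmetric (S[j,i] = S[i,j]). Assembling:

S = [[2.2, -3.25],
 [-3.25, 11]]


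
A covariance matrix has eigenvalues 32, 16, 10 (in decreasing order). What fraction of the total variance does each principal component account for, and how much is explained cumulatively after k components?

Step 1 — total variance = trace(Sigma) = Σ λ_i = 32 + 16 + 10 = 58.

Step 2 — fraction explained by component i = λ_i / Σ λ:
  PC1: 32/58 = 0.5517
  PC2: 16/58 = 0.2759
  PC3: 10/58 = 0.1724

Step 3 — cumulative fraction after k components = (λ_1 + ... + λ_k) / Σ λ:
  k = 1: 32/58 = 0.5517
  k = 2: (32 + 16)/58 = 48/58 = 0.8276
  k = 3: (32 + 16 + 10)/58 = 58/58 = 1

Summary (fraction, with percent):

explained: PC1 0.5517 (55.17%), PC2 0.2759 (27.59%), PC3 0.1724 (17.24%);  cumulative: 0.5517, 0.8276, 1


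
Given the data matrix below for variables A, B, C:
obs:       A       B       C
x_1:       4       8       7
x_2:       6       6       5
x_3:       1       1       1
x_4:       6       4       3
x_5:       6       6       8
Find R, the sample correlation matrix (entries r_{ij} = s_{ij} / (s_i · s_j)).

Step 1 — column means:
  mean(A) = (4 + 6 + 1 + 6 + 6) / 5 = 23/5 = 4.6
  mean(B) = (8 + 6 + 1 + 4 + 6) / 5 = 25/5 = 5
  mean(C) = (7 + 5 + 1 + 3 + 8) / 5 = 24/5 = 4.8

Step 2 — sample variances and covariances s[i,j] = (1/(n-1)) · Σ_k (x_{k,i} - mean_i) · (x_{k,j} - mean_j), with n-1 = 4:
  s[A,A] = ((-0.6)·(-0.6) + (1.4)·(1.4) + (-3.6)·(-3.6) + (1.4)·(1.4) + (1.4)·(1.4)) / 4 = 19.2/4 = 4.8
  s[A,B] = ((-0.6)·(3) + (1.4)·(1) + (-3.6)·(-4) + (1.4)·(-1) + (1.4)·(1)) / 4 = 14/4 = 3.5
  s[A,C] = ((-0.6)·(2.2) + (1.4)·(0.2) + (-3.6)·(-3.8) + (1.4)·(-1.8) + (1.4)·(3.2)) / 4 = 14.6/4 = 3.65
  s[B,B] = ((3)·(3) + (1)·(1) + (-4)·(-4) + (-1)·(-1) + (1)·(1)) / 4 = 28/4 = 7
  s[B,C] = ((3)·(2.2) + (1)·(0.2) + (-4)·(-3.8) + (-1)·(-1.8) + (1)·(3.2)) / 4 = 27/4 = 6.75
  s[C,C] = ((2.2)·(2.2) + (0.2)·(0.2) + (-3.8)·(-3.8) + (-1.8)·(-1.8) + (3.2)·(3.2)) / 4 = 32.8/4 = 8.2
  Sample standard deviations s_i = √(s[i,i]):
  s(A) = √(4.8) = 2.1909
  s(B) = √(7) = 2.6458
  s(C) = √(8.2) = 2.8636

Step 3 — r_{ij} = s_{ij} / (s_i · s_j):
  r[A,A] = 1 (diagonal).
  r[A,B] = 3.5 / (2.1909 · 2.6458) = 3.5 / 5.7966 = 0.6038
  r[A,C] = 3.65 / (2.1909 · 2.8636) = 3.65 / 6.2738 = 0.5818
  r[B,B] = 1 (diagonal).
  r[B,C] = 6.75 / (2.6458 · 2.8636) = 6.75 / 7.5763 = 0.8909
  r[C,C] = 1 (diagonal).

R is symmetric with unit diagonal. Assembling:

R = [[1, 0.6038, 0.5818],
 [0.6038, 1, 0.8909],
 [0.5818, 0.8909, 1]]


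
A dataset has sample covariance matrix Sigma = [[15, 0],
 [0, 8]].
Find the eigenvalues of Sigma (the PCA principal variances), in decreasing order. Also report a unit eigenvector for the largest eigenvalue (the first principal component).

Step 1 — characteristic polynomial of 2×2 Sigma:
  det(Sigma - λI) = λ² - trace · λ + det = 0.
  trace = 15 + 8 = 23, det = 15·8 - (0)² = 120.
Step 2 — discriminant:
  Δ = trace² - 4·det = 529 - 480 = 49.
Step 3 — eigenvalues:
  λ = (trace ± √Δ)/2 = (23 ± 7)/2,
  λ_1 = 15,  λ_2 = 8.

Step 4 — unit eigenvector for λ_1: Sigma is diagonal, so its eigenvectors are the coordinate axes. λ_1 = 15 is the diagonal entry on the first coordinate axis, hence
  v_1 = (1, 0) (||v_1|| = 1).

λ_1 = 15,  λ_2 = 8;  v_1 ≈ (1, 0)


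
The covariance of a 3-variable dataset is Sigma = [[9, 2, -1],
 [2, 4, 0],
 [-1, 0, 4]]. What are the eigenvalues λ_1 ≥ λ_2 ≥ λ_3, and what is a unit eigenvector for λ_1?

Step 1 — characteristic polynomial p(λ) = det(λI - Sigma) = λ³ - tr·λ² + c_1·λ - det, where tr = trace, c_1 = sum of the principal 2×2 minors, det = det(Sigma):
  tr = 9 + 4 + 4 = 17,
  c_1 = (9·4 - (2)²) + (9·4 - (-1)²) + (4·4 - (0)²) = 32 + 35 + 16 = 83,
  det = 9·(4·4 - (0)²) - (2)·((2)·4 - (0)·(-1)) + (-1)·((2)·(0) - 4·(-1)) = 9·(16) - (2)·(8) + (-1)·(4) = 124.
  So p(λ) = λ³ - 17λ² + 83λ - 124.
Step 2 — look for an integer root (rational root theorem: any rational root is an integer divisor of 124). Testing λ = 4:
  p(4) = 64 - 272 + 332 - 124 = 0  ✓
  Dividing out (λ - 4): p(λ) = (λ - 4)(λ² - 13λ + 31).
Step 3 — remaining eigenvalues from the quadratic λ² - 13λ + 31 = 0:
  Δ = 13² - 4·31 = 169 - 124 = 45,  λ = (13 ± √45)/2 = (13 ± 6.7082)/2 ≈ 9.8541 or 3.1459.
  Sorted: λ_1 = 9.8541,  λ_2 = 4,  λ_3 = 3.1459  (check: sum = 17 = tr ✓).

Step 4 — unit eigenvector for λ_1 ≈ 9.8541: v spans the null space of (Sigma - λ_1 I), whose rows are
  r_1 = (-0.8541, 2, -1),  r_2 = (2, -5.8541, 0),  r_3 = (-1, 0, -5.8541).
  v is orthogonal to every row, so take v ∝ r_1 × r_2 = ((2)·(0) - (-1)·(-5.8541), (-1)·(2) - (-0.8541)·(0), (-0.8541)·(-5.8541) - (2)·(2)) ≈ (-5.8541, -2, 1).
  Rescale (multiply by -1 so the first nonzero entry is positive): u = (5.8541, 2, -1).
  ||u|| = √((5.8541)² + (2)² + (-1)²) = √(39.2705) ≈ 6.2666,  v_1 = u/||u|| ≈ (0.9342, 0.3192, -0.1596) (||v_1|| = 1).

λ_1 = 9.8541,  λ_2 = 4,  λ_3 = 3.1459;  v_1 ≈ (0.9342, 0.3192, -0.1596)


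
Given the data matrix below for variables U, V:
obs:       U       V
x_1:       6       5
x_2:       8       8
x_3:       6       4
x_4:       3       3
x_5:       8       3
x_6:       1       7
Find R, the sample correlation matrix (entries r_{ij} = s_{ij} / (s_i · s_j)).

Step 1 — column means:
  mean(U) = (6 + 8 + 6 + 3 + 8 + 1) / 6 = 32/6 = 5.3333
  mean(V) = (5 + 8 + 4 + 3 + 3 + 7) / 6 = 30/6 = 5

Step 2 — sample variances and covariances s[i,j] = (1/(n-1)) · Σ_k (x_{k,i} - mean_i) · (x_{k,j} - mean_j), with n-1 = 5:
  s[U,U] = ((0.6667)·(0.6667) + (2.6667)·(2.6667) + (0.6667)·(0.6667) + (-2.3333)·(-2.3333) + (2.6667)·(2.6667) + (-4.3333)·(-4.3333)) / 5 = 39.3333/5 = 7.8667
  s[U,V] = ((0.6667)·(0) + (2.6667)·(3) + (0.6667)·(-1) + (-2.3333)·(-2) + (2.6667)·(-2) + (-4.3333)·(2)) / 5 = -2/5 = -0.4
  s[V,V] = ((0)·(0) + (3)·(3) + (-1)·(-1) + (-2)·(-2) + (-2)·(-2) + (2)·(2)) / 5 = 22/5 = 4.4
  Sample standard deviations s_i = √(s[i,i]):
  s(U) = √(7.8667) = 2.8048
  s(V) = √(4.4) = 2.0976

Step 3 — r_{ij} = s_{ij} / (s_i · s_j):
  r[U,U] = 1 (diagonal).
  r[U,V] = -0.4 / (2.8048 · 2.0976) = -0.4 / 5.8833 = -0.068
  r[V,V] = 1 (diagonal).

R is symmetric with unit diagonal. Assembling:

R = [[1, -0.068],
 [-0.068, 1]]


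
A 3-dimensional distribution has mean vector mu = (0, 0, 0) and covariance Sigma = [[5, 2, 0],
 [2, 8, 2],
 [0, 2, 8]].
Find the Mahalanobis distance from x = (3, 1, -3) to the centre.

Step 1 — centre the observation: (x - mu) = (3, 1, -3).

Step 2 — invert Sigma (cofactor / det for 3×3, or solve directly):
  Sigma^{-1} = [[0.2239, -0.0597, 0.0149],
 [-0.0597, 0.1493, -0.0373],
 [0.0149, -0.0373, 0.1343]].

Step 3 — form the quadratic (x - mu)^T · Sigma^{-1} · (x - mu):
  Sigma^{-1} · (x - mu) = (0.5672, 0.0821, -0.3955).
  (x - mu)^T · [Sigma^{-1} · (x - mu)] = (3)·(0.5672) + (1)·(0.0821) + (-3)·(-0.3955) = 2.9701.

Step 4 — take square root: d = √(2.9701) ≈ 1.7234.

d(x, mu) = √(2.9701) ≈ 1.7234


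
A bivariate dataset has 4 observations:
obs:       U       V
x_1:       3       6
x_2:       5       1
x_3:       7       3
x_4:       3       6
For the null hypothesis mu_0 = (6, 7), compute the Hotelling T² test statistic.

Step 1 — sample mean vector:
  mean(U) = (3 + 5 + 7 + 3) / 4 = 18/4 = 4.5
  mean(V) = (6 + 1 + 3 + 6) / 4 = 16/4 = 4
  x̄ = (4.5, 4),  deviation x̄ - mu_0 = (4.5, 4) - (6, 7) = (-1.5, -3).

Step 2 — sample covariance matrix, S[i,j] = (1/(n-1)) · Σ_k (x_{k,i} - mean_i) · (x_{k,j} - mean_j), divisor n-1 = 3:
  S[U,U] = ((-1.5)·(-1.5) + (0.5)·(0.5) + (2.5)·(2.5) + (-1.5)·(-1.5)) / 3 = 11/3 = 3.6667
  S[U,V] = ((-1.5)·(2) + (0.5)·(-3) + (2.5)·(-1) + (-1.5)·(2)) / 3 = -10/3 = -3.3333
  S[V,V] = ((2)·(2) + (-3)·(-3) + (-1)·(-1) + (2)·(2)) / 3 = 18/3 = 6
  S = [[3.6667, -3.3333],
 [-3.3333, 6]].

Step 3 — invert S. det(S) = 3.6667·6 - (-3.3333)² = 10.8889.
  S^{-1} = (1/det) · [[d, -b], [-b, a]] = [[0.551, 0.3061],
 [0.3061, 0.3367]].

Step 4 — quadratic form (x̄ - mu_0)^T · S^{-1} · (x̄ - mu_0):
  S^{-1} · (x̄ - mu_0) = (-1.7449, -1.4694),
  (x̄ - mu_0)^T · [...] = (-1.5)·(-1.7449) + (-3)·(-1.4694) = 7.0255.

Step 5 — scale by n: T² = 4 · 7.0255 = 28.102.

T² ≈ 28.102


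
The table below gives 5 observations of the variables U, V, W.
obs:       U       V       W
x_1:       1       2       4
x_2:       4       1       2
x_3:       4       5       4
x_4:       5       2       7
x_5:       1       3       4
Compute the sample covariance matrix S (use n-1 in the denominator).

Step 1 — column means:
  mean(U) = (1 + 4 + 4 + 5 + 1) / 5 = 15/5 = 3
  mean(V) = (2 + 1 + 5 + 2 + 3) / 5 = 13/5 = 2.6
  mean(W) = (4 + 2 + 4 + 7 + 4) / 5 = 21/5 = 4.2

Step 2 — sample covariance S[i,j] = (1/(n-1)) · Σ_k (x_{k,i} - mean_i) · (x_{k,j} - mean_j), with n-1 = 4.
  S[U,U] = ((-2)·(-2) + (1)·(1) + (1)·(1) + (2)·(2) + (-2)·(-2)) / 4 = 14/4 = 3.5
  S[U,V] = ((-2)·(-0.6) + (1)·(-1.6) + (1)·(2.4) + (2)·(-0.6) + (-2)·(0.4)) / 4 = 0/4 = 0
  S[U,W] = ((-2)·(-0.2) + (1)·(-2.2) + (1)·(-0.2) + (2)·(2.8) + (-2)·(-0.2)) / 4 = 4/4 = 1
  S[V,V] = ((-0.6)·(-0.6) + (-1.6)·(-1.6) + (2.4)·(2.4) + (-0.6)·(-0.6) + (0.4)·(0.4)) / 4 = 9.2/4 = 2.3
  S[V,W] = ((-0.6)·(-0.2) + (-1.6)·(-2.2) + (2.4)·(-0.2) + (-0.6)·(2.8) + (0.4)·(-0.2)) / 4 = 1.4/4 = 0.35
  S[W,W] = ((-0.2)·(-0.2) + (-2.2)·(-2.2) + (-0.2)·(-0.2) + (2.8)·(2.8) + (-0.2)·(-0.2)) / 4 = 12.8/4 = 3.2

S is symmetric (S[j,i] = S[i,j]). Assembling:

S = [[3.5, 0, 1],
 [0, 2.3, 0.35],
 [1, 0.35, 3.2]]


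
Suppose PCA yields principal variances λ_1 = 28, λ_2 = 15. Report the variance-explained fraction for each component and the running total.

Step 1 — total variance = trace(Sigma) = Σ λ_i = 28 + 15 = 43.

Step 2 — fraction explained by component i = λ_i / Σ λ:
  PC1: 28/43 = 0.6512
  PC2: 15/43 = 0.3488

Step 3 — cumulative fraction after k components = (λ_1 + ... + λ_k) / Σ λ:
  k = 1: 28/43 = 0.6512
  k = 2: (28 + 15)/43 = 43/43 = 1

Summary (fraction, with percent):

explained: PC1 0.6512 (65.12%), PC2 0.3488 (34.88%);  cumulative: 0.6512, 1


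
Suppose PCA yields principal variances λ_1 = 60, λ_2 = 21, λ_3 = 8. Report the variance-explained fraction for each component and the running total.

Step 1 — total variance = trace(Sigma) = Σ λ_i = 60 + 21 + 8 = 89.

Step 2 — fraction explained by component i = λ_i / Σ λ:
  PC1: 60/89 = 0.6742
  PC2: 21/89 = 0.236
  PC3: 8/89 = 0.0899

Step 3 — cumulative fraction after k components = (λ_1 + ... + λ_k) / Σ λ:
  k = 1: 60/89 = 0.6742
  k = 2: (60 + 21)/89 = 81/89 = 0.9101
  k = 3: (60 + 21 + 8)/89 = 89/89 = 1

Summary (fraction, with percent):

explained: PC1 0.6742 (67.42%), PC2 0.236 (23.6%), PC3 0.0899 (8.99%);  cumulative: 0.6742, 0.9101, 1


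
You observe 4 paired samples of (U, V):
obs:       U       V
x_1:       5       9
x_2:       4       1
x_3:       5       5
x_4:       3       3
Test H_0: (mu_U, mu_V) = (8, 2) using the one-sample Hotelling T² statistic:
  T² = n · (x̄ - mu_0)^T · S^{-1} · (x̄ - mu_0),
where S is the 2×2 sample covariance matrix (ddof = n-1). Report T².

Step 1 — sample mean vector:
  mean(U) = (5 + 4 + 5 + 3) / 4 = 17/4 = 4.25
  mean(V) = (9 + 1 + 5 + 3) / 4 = 18/4 = 4.5
  x̄ = (4.25, 4.5),  deviation x̄ - mu_0 = (4.25, 4.5) - (8, 2) = (-3.75, 2.5).

Step 2 — sample covariance matrix, S[i,j] = (1/(n-1)) · Σ_k (x_{k,i} - mean_i) · (x_{k,j} - mean_j), divisor n-1 = 3:
  S[U,U] = ((0.75)·(0.75) + (-0.25)·(-0.25) + (0.75)·(0.75) + (-1.25)·(-1.25)) / 3 = 2.75/3 = 0.9167
  S[U,V] = ((0.75)·(4.5) + (-0.25)·(-3.5) + (0.75)·(0.5) + (-1.25)·(-1.5)) / 3 = 6.5/3 = 2.1667
  S[V,V] = ((4.5)·(4.5) + (-3.5)·(-3.5) + (0.5)·(0.5) + (-1.5)·(-1.5)) / 3 = 35/3 = 11.6667
  S = [[0.9167, 2.1667],
 [2.1667, 11.6667]].

Step 3 — invert S. det(S) = 0.9167·11.6667 - (2.1667)² = 6.
  S^{-1} = (1/det) · [[d, -b], [-b, a]] = [[1.9444, -0.3611],
 [-0.3611, 0.1528]].

Step 4 — quadratic form (x̄ - mu_0)^T · S^{-1} · (x̄ - mu_0):
  S^{-1} · (x̄ - mu_0) = (-8.1944, 1.7361),
  (x̄ - mu_0)^T · [...] = (-3.75)·(-8.1944) + (2.5)·(1.7361) = 35.0694.

Step 5 — scale by n: T² = 4 · 35.0694 = 140.2778.

T² ≈ 140.2778


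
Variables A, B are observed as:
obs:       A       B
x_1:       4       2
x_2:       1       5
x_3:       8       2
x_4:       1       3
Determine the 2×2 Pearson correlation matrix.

Step 1 — column means:
  mean(A) = (4 + 1 + 8 + 1) / 4 = 14/4 = 3.5
  mean(B) = (2 + 5 + 2 + 3) / 4 = 12/4 = 3

Step 2 — sample variances and covariances s[i,j] = (1/(n-1)) · Σ_k (x_{k,i} - mean_i) · (x_{k,j} - mean_j), with n-1 = 3:
  s[A,A] = ((0.5)·(0.5) + (-2.5)·(-2.5) + (4.5)·(4.5) + (-2.5)·(-2.5)) / 3 = 33/3 = 11
  s[A,B] = ((0.5)·(-1) + (-2.5)·(2) + (4.5)·(-1) + (-2.5)·(0)) / 3 = -10/3 = -3.3333
  s[B,B] = ((-1)·(-1) + (2)·(2) + (-1)·(-1) + (0)·(0)) / 3 = 6/3 = 2
  Sample standard deviations s_i = √(s[i,i]):
  s(A) = √(11) = 3.3166
  s(B) = √(2) = 1.4142

Step 3 — r_{ij} = s_{ij} / (s_i · s_j):
  r[A,A] = 1 (diagonal).
  r[A,B] = -3.3333 / (3.3166 · 1.4142) = -3.3333 / 4.6904 = -0.7107
  r[B,B] = 1 (diagonal).

R is symmetric with unit diagonal. Assembling:

R = [[1, -0.7107],
 [-0.7107, 1]]


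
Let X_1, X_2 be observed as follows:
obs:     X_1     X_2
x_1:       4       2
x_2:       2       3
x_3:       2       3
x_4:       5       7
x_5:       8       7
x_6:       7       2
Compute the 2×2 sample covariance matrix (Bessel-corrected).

Step 1 — column means:
  mean(X_1) = (4 + 2 + 2 + 5 + 8 + 7) / 6 = 28/6 = 4.6667
  mean(X_2) = (2 + 3 + 3 + 7 + 7 + 2) / 6 = 24/6 = 4

Step 2 — sample covariance S[i,j] = (1/(n-1)) · Σ_k (x_{k,i} - mean_i) · (x_{k,j} - mean_j), with n-1 = 5.
  S[X_1,X_1] = ((-0.6667)·(-0.6667) + (-2.6667)·(-2.6667) + (-2.6667)·(-2.6667) + (0.3333)·(0.3333) + (3.3333)·(3.3333) + (2.3333)·(2.3333)) / 5 = 31.3333/5 = 6.2667
  S[X_1,X_2] = ((-0.6667)·(-2) + (-2.6667)·(-1) + (-2.6667)·(-1) + (0.3333)·(3) + (3.3333)·(3) + (2.3333)·(-2)) / 5 = 13/5 = 2.6
  S[X_2,X_2] = ((-2)·(-2) + (-1)·(-1) + (-1)·(-1) + (3)·(3) + (3)·(3) + (-2)·(-2)) / 5 = 28/5 = 5.6

S is symmetric (S[j,i] = S[i,j]). Assembling:

S = [[6.2667, 2.6],
 [2.6, 5.6]]


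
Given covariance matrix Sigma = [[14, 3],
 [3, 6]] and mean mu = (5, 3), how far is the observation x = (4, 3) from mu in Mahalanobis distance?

Step 1 — centre the observation: (x - mu) = (-1, 0).

Step 2 — invert Sigma. det(Sigma) = 14·6 - (3)² = 75.
  Sigma^{-1} = (1/det) · [[d, -b], [-b, a]] = [[0.08, -0.04],
 [-0.04, 0.1867]].

Step 3 — form the quadratic (x - mu)^T · Sigma^{-1} · (x - mu):
  Sigma^{-1} · (x - mu) = (-0.08, 0.04).
  (x - mu)^T · [Sigma^{-1} · (x - mu)] = (-1)·(-0.08) + (0)·(0.04) = 0.08.

Step 4 — take square root: d = √(0.08) ≈ 0.2828.

d(x, mu) = √(0.08) ≈ 0.2828


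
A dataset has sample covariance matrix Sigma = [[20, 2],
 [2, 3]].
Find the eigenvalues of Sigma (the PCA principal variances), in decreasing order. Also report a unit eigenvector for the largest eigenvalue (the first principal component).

Step 1 — characteristic polynomial of 2×2 Sigma:
  det(Sigma - λI) = λ² - trace · λ + det = 0.
  trace = 20 + 3 = 23, det = 20·3 - (2)² = 56.
Step 2 — discriminant:
  Δ = trace² - 4·det = 529 - 224 = 305.
Step 3 — eigenvalues:
  λ = (trace ± √Δ)/2 = (23 ± 17.4642)/2,
  λ_1 = 20.2321,  λ_2 = 2.7679.

Step 4 — unit eigenvector for λ_1: solve (Sigma - λ_1 I)v = 0. First row:
  (20 - 20.2321)·v_x + (2)·v_y = 0, i.e. (-0.2321)·v_x + (2)·v_y = 0,
  so v ∝ (b, λ_1 - a) = (2, 0.2321) = u.
  ||u|| = √((2)² + (0.2321)²) = √(4.0539) ≈ 2.0134,
  v_1 = u/||u|| ≈ (0.9933, 0.1153) (||v_1|| = 1).

λ_1 = 20.2321,  λ_2 = 2.7679;  v_1 ≈ (0.9933, 0.1153)


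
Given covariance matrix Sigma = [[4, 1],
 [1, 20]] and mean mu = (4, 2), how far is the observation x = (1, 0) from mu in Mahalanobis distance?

Step 1 — centre the observation: (x - mu) = (-3, -2).

Step 2 — invert Sigma. det(Sigma) = 4·20 - (1)² = 79.
  Sigma^{-1} = (1/det) · [[d, -b], [-b, a]] = [[0.2532, -0.0127],
 [-0.0127, 0.0506]].

Step 3 — form the quadratic (x - mu)^T · Sigma^{-1} · (x - mu):
  Sigma^{-1} · (x - mu) = (-0.7342, -0.0633).
  (x - mu)^T · [Sigma^{-1} · (x - mu)] = (-3)·(-0.7342) + (-2)·(-0.0633) = 2.3291.

Step 4 — take square root: d = √(2.3291) ≈ 1.5261.

d(x, mu) = √(2.3291) ≈ 1.5261


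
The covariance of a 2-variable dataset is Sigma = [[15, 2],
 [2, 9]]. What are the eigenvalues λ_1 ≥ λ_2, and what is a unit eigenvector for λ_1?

Step 1 — characteristic polynomial of 2×2 Sigma:
  det(Sigma - λI) = λ² - trace · λ + det = 0.
  trace = 15 + 9 = 24, det = 15·9 - (2)² = 131.
Step 2 — discriminant:
  Δ = trace² - 4·det = 576 - 524 = 52.
Step 3 — eigenvalues:
  λ = (trace ± √Δ)/2 = (24 ± 7.2111)/2,
  λ_1 = 15.6056,  λ_2 = 8.3944.

Step 4 — unit eigenvector for λ_1: solve (Sigma - λ_1 I)v = 0. First row:
  (15 - 15.6056)·v_x + (2)·v_y = 0, i.e. (-0.6056)·v_x + (2)·v_y = 0,
  so v ∝ (b, λ_1 - a) = (2, 0.6056) = u.
  ||u|| = √((2)² + (0.6056)²) = √(4.3667) ≈ 2.0897,
  v_1 = u/||u|| ≈ (0.9571, 0.2898) (||v_1|| = 1).

λ_1 = 15.6056,  λ_2 = 8.3944;  v_1 ≈ (0.9571, 0.2898)


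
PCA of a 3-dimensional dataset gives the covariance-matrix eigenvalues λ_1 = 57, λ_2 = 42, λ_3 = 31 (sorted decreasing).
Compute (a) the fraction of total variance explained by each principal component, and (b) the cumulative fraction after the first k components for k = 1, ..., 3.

Step 1 — total variance = trace(Sigma) = Σ λ_i = 57 + 42 + 31 = 130.

Step 2 — fraction explained by component i = λ_i / Σ λ:
  PC1: 57/130 = 0.4385
  PC2: 42/130 = 0.3231
  PC3: 31/130 = 0.2385

Step 3 — cumulative fraction after k components = (λ_1 + ... + λ_k) / Σ λ:
  k = 1: 57/130 = 0.4385
  k = 2: (57 + 42)/130 = 99/130 = 0.7615
  k = 3: (57 + 42 + 31)/130 = 130/130 = 1

Summary (fraction, with percent):

explained: PC1 0.4385 (43.85%), PC2 0.3231 (32.31%), PC3 0.2385 (23.85%);  cumulative: 0.4385, 0.7615, 1


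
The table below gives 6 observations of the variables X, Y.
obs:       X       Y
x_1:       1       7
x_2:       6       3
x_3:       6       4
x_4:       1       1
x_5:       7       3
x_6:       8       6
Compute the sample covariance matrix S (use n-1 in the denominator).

Step 1 — column means:
  mean(X) = (1 + 6 + 6 + 1 + 7 + 8) / 6 = 29/6 = 4.8333
  mean(Y) = (7 + 3 + 4 + 1 + 3 + 6) / 6 = 24/6 = 4

Step 2 — sample covariance S[i,j] = (1/(n-1)) · Σ_k (x_{k,i} - mean_i) · (x_{k,j} - mean_j), with n-1 = 5.
  S[X,X] = ((-3.8333)·(-3.8333) + (1.1667)·(1.1667) + (1.1667)·(1.1667) + (-3.8333)·(-3.8333) + (2.1667)·(2.1667) + (3.1667)·(3.1667)) / 5 = 46.8333/5 = 9.3667
  S[X,Y] = ((-3.8333)·(3) + (1.1667)·(-1) + (1.1667)·(0) + (-3.8333)·(-3) + (2.1667)·(-1) + (3.1667)·(2)) / 5 = 3/5 = 0.6
  S[Y,Y] = ((3)·(3) + (-1)·(-1) + (0)·(0) + (-3)·(-3) + (-1)·(-1) + (2)·(2)) / 5 = 24/5 = 4.8

S is symmetric (S[j,i] = S[i,j]). Assembling:

S = [[9.3667, 0.6],
 [0.6, 4.8]]


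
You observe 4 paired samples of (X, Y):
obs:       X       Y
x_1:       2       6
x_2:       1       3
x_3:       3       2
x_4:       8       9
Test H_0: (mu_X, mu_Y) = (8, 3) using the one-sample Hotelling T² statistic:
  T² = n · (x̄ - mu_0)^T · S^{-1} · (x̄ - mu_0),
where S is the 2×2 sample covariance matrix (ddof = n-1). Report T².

Step 1 — sample mean vector:
  mean(X) = (2 + 1 + 3 + 8) / 4 = 14/4 = 3.5
  mean(Y) = (6 + 3 + 2 + 9) / 4 = 20/4 = 5
  x̄ = (3.5, 5),  deviation x̄ - mu_0 = (3.5, 5) - (8, 3) = (-4.5, 2).

Step 2 — sample covariance matrix, S[i,j] = (1/(n-1)) · Σ_k (x_{k,i} - mean_i) · (x_{k,j} - mean_j), divisor n-1 = 3:
  S[X,X] = ((-1.5)·(-1.5) + (-2.5)·(-2.5) + (-0.5)·(-0.5) + (4.5)·(4.5)) / 3 = 29/3 = 9.6667
  S[X,Y] = ((-1.5)·(1) + (-2.5)·(-2) + (-0.5)·(-3) + (4.5)·(4)) / 3 = 23/3 = 7.6667
  S[Y,Y] = ((1)·(1) + (-2)·(-2) + (-3)·(-3) + (4)·(4)) / 3 = 30/3 = 10
  S = [[9.6667, 7.6667],
 [7.6667, 10]].

Step 3 — invert S. det(S) = 9.6667·10 - (7.6667)² = 37.8889.
  S^{-1} = (1/det) · [[d, -b], [-b, a]] = [[0.2639, -0.2023],
 [-0.2023, 0.2551]].

Step 4 — quadratic form (x̄ - mu_0)^T · S^{-1} · (x̄ - mu_0):
  S^{-1} · (x̄ - mu_0) = (-1.5924, 1.4208),
  (x̄ - mu_0)^T · [...] = (-4.5)·(-1.5924) + (2)·(1.4208) = 10.0073.

Step 5 — scale by n: T² = 4 · 10.0073 = 40.0293.

T² ≈ 40.0293


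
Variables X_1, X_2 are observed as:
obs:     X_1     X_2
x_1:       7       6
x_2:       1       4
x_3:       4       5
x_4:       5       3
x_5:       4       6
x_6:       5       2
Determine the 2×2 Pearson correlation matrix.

Step 1 — column means:
  mean(X_1) = (7 + 1 + 4 + 5 + 4 + 5) / 6 = 26/6 = 4.3333
  mean(X_2) = (6 + 4 + 5 + 3 + 6 + 2) / 6 = 26/6 = 4.3333

Step 2 — sample variances and covariances s[i,j] = (1/(n-1)) · Σ_k (x_{k,i} - mean_i) · (x_{k,j} - mean_j), with n-1 = 5:
  s[X_1,X_1] = ((2.6667)·(2.6667) + (-3.3333)·(-3.3333) + (-0.3333)·(-0.3333) + (0.6667)·(0.6667) + (-0.3333)·(-0.3333) + (0.6667)·(0.6667)) / 5 = 19.3333/5 = 3.8667
  s[X_1,X_2] = ((2.6667)·(1.6667) + (-3.3333)·(-0.3333) + (-0.3333)·(0.6667) + (0.6667)·(-1.3333) + (-0.3333)·(1.6667) + (0.6667)·(-2.3333)) / 5 = 2.3333/5 = 0.4667
  s[X_2,X_2] = ((1.6667)·(1.6667) + (-0.3333)·(-0.3333) + (0.6667)·(0.6667) + (-1.3333)·(-1.3333) + (1.6667)·(1.6667) + (-2.3333)·(-2.3333)) / 5 = 13.3333/5 = 2.6667
  Sample standard deviations s_i = √(s[i,i]):
  s(X_1) = √(3.8667) = 1.9664
  s(X_2) = √(2.6667) = 1.633

Step 3 — r_{ij} = s_{ij} / (s_i · s_j):
  r[X_1,X_1] = 1 (diagonal).
  r[X_1,X_2] = 0.4667 / (1.9664 · 1.633) = 0.4667 / 3.2111 = 0.1453
  r[X_2,X_2] = 1 (diagonal).

R is symmetric with unit diagonal. Assembling:

R = [[1, 0.1453],
 [0.1453, 1]]
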